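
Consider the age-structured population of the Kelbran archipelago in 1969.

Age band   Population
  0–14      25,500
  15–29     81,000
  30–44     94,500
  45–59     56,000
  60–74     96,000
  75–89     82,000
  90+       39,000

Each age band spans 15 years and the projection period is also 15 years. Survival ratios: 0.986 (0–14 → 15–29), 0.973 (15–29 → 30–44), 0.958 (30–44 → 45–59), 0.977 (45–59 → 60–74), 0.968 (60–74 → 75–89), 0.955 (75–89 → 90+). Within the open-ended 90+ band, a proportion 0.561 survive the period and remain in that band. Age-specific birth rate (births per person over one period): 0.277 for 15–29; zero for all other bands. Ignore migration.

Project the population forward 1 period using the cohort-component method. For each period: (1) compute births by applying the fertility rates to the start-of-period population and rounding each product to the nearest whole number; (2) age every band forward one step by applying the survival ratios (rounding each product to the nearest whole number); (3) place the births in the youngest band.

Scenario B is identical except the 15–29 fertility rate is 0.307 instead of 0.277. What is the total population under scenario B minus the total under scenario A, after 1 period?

(Bands numbered youngest = 1 to oldest = 7.)
Period 1:
Births: 81000 × 0.277 = 22437
Band 2: 25500 × 0.986 = 25143
Band 3: 81000 × 0.973 = 78813
Band 4: 94500 × 0.958 = 90531
Band 5: 56000 × 0.977 = 54712
Band 6: 96000 × 0.968 = 92928
Band 7: 82000 × 0.955 + 39000 × 0.561 = 78310 + 21879 = 100189
Giving 22437 / 25143 / 78813 / 90531 / 54712 / 92928 / 100189.
Scenario A total after 1 period: 464753
Scenario B projection —
Period 1:
Births: 81000 × 0.307 = 24867
Band 2: 25500 × 0.986 = 25143
Band 3: 81000 × 0.973 = 78813
Band 4: 94500 × 0.958 = 90531
Band 5: 56000 × 0.977 = 54712
Band 6: 96000 × 0.968 = 92928
Band 7: 82000 × 0.955 + 39000 × 0.561 = 78310 + 21879 = 100189
Giving 24867 / 25143 / 78813 / 90531 / 54712 / 92928 / 100189.
Scenario B total after 1 period: 467183
Difference B − A = 467183 − 464753 = 2430

2430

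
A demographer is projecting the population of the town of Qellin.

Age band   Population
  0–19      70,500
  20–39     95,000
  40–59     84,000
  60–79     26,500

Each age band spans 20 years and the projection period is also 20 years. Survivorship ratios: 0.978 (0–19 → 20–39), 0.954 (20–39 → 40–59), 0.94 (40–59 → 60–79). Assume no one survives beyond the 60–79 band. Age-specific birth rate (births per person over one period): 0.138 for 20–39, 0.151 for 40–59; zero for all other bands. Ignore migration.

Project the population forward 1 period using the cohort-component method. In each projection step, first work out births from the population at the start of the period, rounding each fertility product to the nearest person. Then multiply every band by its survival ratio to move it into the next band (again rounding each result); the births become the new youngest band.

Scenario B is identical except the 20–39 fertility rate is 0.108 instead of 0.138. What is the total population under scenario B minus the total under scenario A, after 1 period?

-2850

Numbering the groups 1..4 from youngest to oldest:
Period 1:
Births: 95000 * 0.138 = 13110, 84000 * 0.151 = 12684 — total 25794
Group 2: 70500 * 0.978 = 68949
Group 3: 95000 * 0.954 = 90630
Group 4: 84000 * 0.94 = 78960
Population now: 0–19=25794, 20–39=68949, 40–59=90630, 60–79=78960
Scenario A total after 1 period: 264333
Scenario B projection —
Period 1:
Births: 95000 * 0.108 = 10260, 84000 * 0.151 = 12684 — total 22944
Group 2: 70500 * 0.978 = 68949
Group 3: 95000 * 0.954 = 90630
Group 4: 84000 * 0.94 = 78960
Population now: 0–19=22944, 20–39=68949, 40–59=90630, 60–79=78960
Scenario B total after 1 period: 261483
Difference B − A = 261483 − 264333 = -2850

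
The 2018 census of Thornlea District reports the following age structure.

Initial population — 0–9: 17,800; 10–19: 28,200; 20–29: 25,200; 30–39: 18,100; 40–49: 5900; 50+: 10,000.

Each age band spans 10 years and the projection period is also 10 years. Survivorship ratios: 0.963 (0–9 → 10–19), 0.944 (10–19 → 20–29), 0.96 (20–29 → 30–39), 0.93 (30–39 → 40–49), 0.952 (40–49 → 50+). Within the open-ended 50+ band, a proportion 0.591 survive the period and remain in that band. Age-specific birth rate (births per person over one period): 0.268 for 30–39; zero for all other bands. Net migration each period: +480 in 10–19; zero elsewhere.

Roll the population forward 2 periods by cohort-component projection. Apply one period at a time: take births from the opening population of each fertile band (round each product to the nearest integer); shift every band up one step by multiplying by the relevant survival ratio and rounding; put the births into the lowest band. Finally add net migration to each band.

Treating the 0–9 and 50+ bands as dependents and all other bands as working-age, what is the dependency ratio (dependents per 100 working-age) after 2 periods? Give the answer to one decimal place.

Numbering the bands 1..6 from youngest to oldest:
Period 1.
Births: 18100 * 0.268 = 4851
Band 2: 17800 * 0.963 = 17141
Band 3: 28200 * 0.944 = 26621
Band 4: 25200 * 0.96 = 24192
Band 5: 18100 * 0.93 = 16833
Band 6: 5900 * 0.952 + 10000 * 0.591 = 5617 + 5910 = 11527
Net migration: Band 2 + 480 → 17621
Giving 4851 / 17621 / 26621 / 24192 / 16833 / 11527.
Period 2.
Births: 24192 * 0.268 = 6483
Band 2: 4851 * 0.963 = 4672
Band 3: 17621 * 0.944 = 16634
Band 4: 26621 * 0.96 = 25556
Band 5: 24192 * 0.93 = 22499
Band 6: 16833 * 0.952 + 11527 * 0.591 = 16025 + 6812 = 22837
Net migration: Band 2 + 480 → 5152
Giving 6483 / 5152 / 16634 / 25556 / 22499 / 22837.
Dependents (band 0–9 + band 50+) = 6483 + 22837 = 29320; working-age = 69841; ratio = 29320/69841 × 100 = 42.0

42.0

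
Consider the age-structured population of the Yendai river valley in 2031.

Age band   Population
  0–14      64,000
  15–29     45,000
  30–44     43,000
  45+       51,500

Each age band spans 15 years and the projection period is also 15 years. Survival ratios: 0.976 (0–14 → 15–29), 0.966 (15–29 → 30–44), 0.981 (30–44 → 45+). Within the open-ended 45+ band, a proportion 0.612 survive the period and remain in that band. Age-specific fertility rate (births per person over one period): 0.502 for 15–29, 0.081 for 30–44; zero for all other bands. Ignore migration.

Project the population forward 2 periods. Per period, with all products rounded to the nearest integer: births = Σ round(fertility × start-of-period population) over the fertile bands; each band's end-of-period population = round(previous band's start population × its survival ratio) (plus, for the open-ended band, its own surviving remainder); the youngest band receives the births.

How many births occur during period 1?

[period 1]
Births: 45000 × 0.502 = 22590  |  43000 × 0.081 = 3483 → total 26073
15–29: 64000 × 0.976 = 62464
30–44: 45000 × 0.966 = 43470
45+: 43000 × 0.981 + 51500 × 0.612 = 42183 + 31518 = 73701
→ [26073, 62464, 43470, 73701]

26073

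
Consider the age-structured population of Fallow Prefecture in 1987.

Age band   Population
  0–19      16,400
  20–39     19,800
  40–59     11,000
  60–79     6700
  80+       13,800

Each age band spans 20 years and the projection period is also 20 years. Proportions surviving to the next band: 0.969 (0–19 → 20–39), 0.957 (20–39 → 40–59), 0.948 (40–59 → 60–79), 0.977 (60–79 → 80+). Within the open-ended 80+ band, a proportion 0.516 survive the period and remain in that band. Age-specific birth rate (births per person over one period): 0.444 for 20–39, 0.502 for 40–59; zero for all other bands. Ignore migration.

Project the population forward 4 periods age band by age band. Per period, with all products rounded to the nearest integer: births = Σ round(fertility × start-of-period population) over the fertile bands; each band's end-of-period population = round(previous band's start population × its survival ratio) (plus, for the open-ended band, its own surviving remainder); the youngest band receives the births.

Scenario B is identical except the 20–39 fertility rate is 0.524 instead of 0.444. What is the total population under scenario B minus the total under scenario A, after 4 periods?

7093

Numbering the groups 1..5 from youngest to oldest:
— Period 1 —
Births: 19800 * 0.444 = 8791 ; 11000 * 0.502 = 5522 — total 14313
Group 2: 16400 * 0.969 = 15892
Group 3: 19800 * 0.957 = 18949
Group 4: 11000 * 0.948 = 10428
Group 5: 6700 * 0.977 + 13800 * 0.516 = 6546 + 7121 = 13667
End of period: [14313, 15892, 18949, 10428, 13667]
— Period 2 —
Births: 15892 * 0.444 = 7056 ; 18949 * 0.502 = 9512 — total 16568
Group 2: 14313 * 0.969 = 13869
Group 3: 15892 * 0.957 = 15209
Group 4: 18949 * 0.948 = 17964
Group 5: 10428 * 0.977 + 13667 * 0.516 = 10188 + 7052 = 17240
End of period: [16568, 13869, 15209, 17964, 17240]
— Period 3 —
Births: 13869 * 0.444 = 6158 ; 15209 * 0.502 = 7635 — total 13793
Group 2: 16568 * 0.969 = 16054
Group 3: 13869 * 0.957 = 13273
Group 4: 15209 * 0.948 = 14418
Group 5: 17964 * 0.977 + 17240 * 0.516 = 17551 + 8896 = 26447
End of period: [13793, 16054, 13273, 14418, 26447]
— Period 4 —
Births: 16054 * 0.444 = 7128 ; 13273 * 0.502 = 6663 — total 13791
Group 2: 13793 * 0.969 = 13365
Group 3: 16054 * 0.957 = 15364
Group 4: 13273 * 0.948 = 12583
Group 5: 14418 * 0.977 + 26447 * 0.516 = 14086 + 13647 = 27733
End of period: [13791, 13365, 15364, 12583, 27733]
Scenario A total after 4 periods: 82836
Scenario B projection —
— Period 1 —
Births: 19800 * 0.524 = 10375 ; 11000 * 0.502 = 5522 — total 15897
Group 2: 16400 * 0.969 = 15892
Group 3: 19800 * 0.957 = 18949
Group 4: 11000 * 0.948 = 10428
Group 5: 6700 * 0.977 + 13800 * 0.516 = 6546 + 7121 = 13667
End of period: [15897, 15892, 18949, 10428, 13667]
— Period 2 —
Births: 15892 * 0.524 = 8327 ; 18949 * 0.502 = 9512 — total 17839
Group 2: 15897 * 0.969 = 15404
Group 3: 15892 * 0.957 = 15209
Group 4: 18949 * 0.948 = 17964
Group 5: 10428 * 0.977 + 13667 * 0.516 = 10188 + 7052 = 17240
End of period: [17839, 15404, 15209, 17964, 17240]
— Period 3 —
Births: 15404 * 0.524 = 8072 ; 15209 * 0.502 = 7635 — total 15707
Group 2: 17839 * 0.969 = 17286
Group 3: 15404 * 0.957 = 14742
Group 4: 15209 * 0.948 = 14418
Group 5: 17964 * 0.977 + 17240 * 0.516 = 17551 + 8896 = 26447
End of period: [15707, 17286, 14742, 14418, 26447]
— Period 4 —
Births: 17286 * 0.524 = 9058 ; 14742 * 0.502 = 7400 — total 16458
Group 2: 15707 * 0.969 = 15220
Group 3: 17286 * 0.957 = 16543
Group 4: 14742 * 0.948 = 13975
Group 5: 14418 * 0.977 + 26447 * 0.516 = 14086 + 13647 = 27733
End of period: [16458, 15220, 16543, 13975, 27733]
Scenario B total after 4 periods: 89929
Difference B − A = 89929 − 82836 = 7093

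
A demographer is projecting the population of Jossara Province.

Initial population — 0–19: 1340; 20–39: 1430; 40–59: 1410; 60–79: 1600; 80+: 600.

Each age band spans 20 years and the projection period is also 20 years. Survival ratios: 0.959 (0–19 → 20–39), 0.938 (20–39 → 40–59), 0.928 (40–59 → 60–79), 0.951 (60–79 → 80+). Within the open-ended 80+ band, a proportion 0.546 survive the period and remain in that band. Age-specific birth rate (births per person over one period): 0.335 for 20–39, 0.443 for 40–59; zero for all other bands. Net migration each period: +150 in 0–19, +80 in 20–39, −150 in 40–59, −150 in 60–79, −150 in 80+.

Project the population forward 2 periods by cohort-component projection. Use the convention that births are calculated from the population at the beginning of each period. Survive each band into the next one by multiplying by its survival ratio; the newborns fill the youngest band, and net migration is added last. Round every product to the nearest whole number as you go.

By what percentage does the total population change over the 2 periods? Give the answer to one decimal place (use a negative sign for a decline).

— Period 1 —
Births: 1430 × 0.335 = 479 ; 1410 × 0.443 = 625 — total 1104
20–39: 1340 × 0.959 = 1285
40–59: 1430 × 0.938 = 1341
60–79: 1410 × 0.928 = 1308
80+: 1600 × 0.951 + 600 × 0.546 = 1522 + 328 = 1850
Net migration: 0–19 + 150 → 1254; 20–39 + 80 → 1365; 40–59 − 150 → 1191; 60–79 − 150 → 1158; 80+ − 150 → 1700
Giving 1254 / 1365 / 1191 / 1158 / 1700.
— Period 2 —
Births: 1365 × 0.335 = 457 ; 1191 × 0.443 = 528 — total 985
20–39: 1254 × 0.959 = 1203
40–59: 1365 × 0.938 = 1280
60–79: 1191 × 0.928 = 1105
80+: 1158 × 0.951 + 1700 × 0.546 = 1101 + 928 = 2029
Net migration: 0–19 + 150 → 1135; 20–39 + 80 → 1283; 40–59 − 150 → 1130; 60–79 − 150 → 955; 80+ − 150 → 1879
Giving 1135 / 1283 / 1130 / 955 / 1879.
Total: 6380 → 6382; change = 2; percentage change = 0.0%

0.0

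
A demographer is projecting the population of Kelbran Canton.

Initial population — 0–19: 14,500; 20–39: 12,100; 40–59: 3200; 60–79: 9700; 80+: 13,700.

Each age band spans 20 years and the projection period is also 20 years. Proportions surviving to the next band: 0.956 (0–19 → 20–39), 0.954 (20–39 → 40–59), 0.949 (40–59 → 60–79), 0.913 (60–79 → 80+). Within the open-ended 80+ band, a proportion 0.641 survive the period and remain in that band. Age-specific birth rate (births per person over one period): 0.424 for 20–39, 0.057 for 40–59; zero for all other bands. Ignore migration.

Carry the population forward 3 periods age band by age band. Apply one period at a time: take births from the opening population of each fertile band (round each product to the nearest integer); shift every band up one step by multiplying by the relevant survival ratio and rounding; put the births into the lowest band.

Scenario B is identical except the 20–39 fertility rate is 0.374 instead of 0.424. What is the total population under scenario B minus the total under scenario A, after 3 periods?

-1683

Period 1.
Births: 12100 × 0.424 = 5130, 3200 × 0.057 = 182 → total 5312
20–39: 14500 × 0.956 = 13862
40–59: 12100 × 0.954 = 11543
60–79: 3200 × 0.949 = 3037
80+: 9700 × 0.913 + 13700 × 0.641 = 8856 + 8782 = 17638
End of period: [5312, 13862, 11543, 3037, 17638]
Period 2.
Births: 13862 × 0.424 = 5877, 11543 × 0.057 = 658 → total 6535
20–39: 5312 × 0.956 = 5078
40–59: 13862 × 0.954 = 13224
60–79: 11543 × 0.949 = 10954
80+: 3037 × 0.913 + 17638 × 0.641 = 2773 + 11306 = 14079
End of period: [6535, 5078, 13224, 10954, 14079]
Period 3.
Births: 5078 × 0.424 = 2153, 13224 × 0.057 = 754 → total 2907
20–39: 6535 × 0.956 = 6247
40–59: 5078 × 0.954 = 4844
60–79: 13224 × 0.949 = 12550
80+: 10954 × 0.913 + 14079 × 0.641 = 10001 + 9025 = 19026
End of period: [2907, 6247, 4844, 12550, 19026]
Scenario A total after 3 periods: 45574
Scenario B projection —
Period 1.
Births: 12100 × 0.374 = 4525, 3200 × 0.057 = 182 → total 4707
20–39: 14500 × 0.956 = 13862
40–59: 12100 × 0.954 = 11543
60–79: 3200 × 0.949 = 3037
80+: 9700 × 0.913 + 13700 × 0.641 = 8856 + 8782 = 17638
End of period: [4707, 13862, 11543, 3037, 17638]
Period 2.
Births: 13862 × 0.374 = 5184, 11543 × 0.057 = 658 → total 5842
20–39: 4707 × 0.956 = 4500
40–59: 13862 × 0.954 = 13224
60–79: 11543 × 0.949 = 10954
80+: 3037 × 0.913 + 17638 × 0.641 = 2773 + 11306 = 14079
End of period: [5842, 4500, 13224, 10954, 14079]
Period 3.
Births: 4500 × 0.374 = 1683, 13224 × 0.057 = 754 → total 2437
20–39: 5842 × 0.956 = 5585
40–59: 4500 × 0.954 = 4293
60–79: 13224 × 0.949 = 12550
80+: 10954 × 0.913 + 14079 × 0.641 = 10001 + 9025 = 19026
End of period: [2437, 5585, 4293, 12550, 19026]
Scenario B total after 3 periods: 43891
Difference B − A = 43891 − 45574 = -1683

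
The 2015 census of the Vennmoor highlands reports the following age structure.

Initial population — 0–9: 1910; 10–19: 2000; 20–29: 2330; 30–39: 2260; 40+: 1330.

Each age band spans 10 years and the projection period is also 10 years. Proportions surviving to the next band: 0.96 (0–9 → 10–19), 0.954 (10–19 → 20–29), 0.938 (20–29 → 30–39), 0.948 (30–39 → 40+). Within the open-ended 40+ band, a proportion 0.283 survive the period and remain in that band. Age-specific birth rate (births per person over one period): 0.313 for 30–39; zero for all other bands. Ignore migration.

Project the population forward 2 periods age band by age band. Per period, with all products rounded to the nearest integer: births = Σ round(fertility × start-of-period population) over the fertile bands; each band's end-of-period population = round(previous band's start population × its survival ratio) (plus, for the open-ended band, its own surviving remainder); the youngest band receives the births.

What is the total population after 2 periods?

7688

Period 1:
Births: 2260 * 0.313 = 707
10–19: 1910 * 0.96 = 1834
20–29: 2000 * 0.954 = 1908
30–39: 2330 * 0.938 = 2186
40+: 2260 * 0.948 + 1330 * 0.283 = 2142 + 376 = 2518
Giving 707 / 1834 / 1908 / 2186 / 2518.
Period 2:
Births: 2186 * 0.313 = 684
10–19: 707 * 0.96 = 679
20–29: 1834 * 0.954 = 1750
30–39: 1908 * 0.938 = 1790
40+: 2186 * 0.948 + 2518 * 0.283 = 2072 + 713 = 2785
Giving 684 / 679 / 1750 / 1790 / 2785.
Total after period 2: 684 + 679 + 1750 + 1790 + 2785 = 7688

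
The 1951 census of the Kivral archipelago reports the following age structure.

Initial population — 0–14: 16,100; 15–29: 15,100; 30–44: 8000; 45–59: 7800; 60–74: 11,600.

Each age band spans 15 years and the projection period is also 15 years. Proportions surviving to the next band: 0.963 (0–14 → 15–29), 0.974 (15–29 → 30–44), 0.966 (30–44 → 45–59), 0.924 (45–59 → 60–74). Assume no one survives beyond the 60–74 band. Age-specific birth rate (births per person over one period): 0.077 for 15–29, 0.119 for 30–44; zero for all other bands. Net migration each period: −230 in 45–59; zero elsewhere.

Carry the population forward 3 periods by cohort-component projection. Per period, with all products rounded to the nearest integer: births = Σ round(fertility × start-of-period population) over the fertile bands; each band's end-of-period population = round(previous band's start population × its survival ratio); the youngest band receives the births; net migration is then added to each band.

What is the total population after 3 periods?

34046

(Bands numbered youngest = 1 to oldest = 5.)
After projecting period 1:
Births: 15100 × 0.077 = 1163, 8000 × 0.119 = 952 → 2115
Band 2: 16100 × 0.963 = 15504
Band 3: 15100 × 0.974 = 14707
Band 4: 8000 × 0.966 = 7728
Band 5: 7800 × 0.924 = 7207
Net migration: Band 4 − 230 → 7498
Population now: 0–14=2115, 15–29=15504, 30–44=14707, 45–59=7498, 60–74=7207
After projecting period 2:
Births: 15504 × 0.077 = 1194, 14707 × 0.119 = 1750 → 2944
Band 2: 2115 × 0.963 = 2037
Band 3: 15504 × 0.974 = 15101
Band 4: 14707 × 0.966 = 14207
Band 5: 7498 × 0.924 = 6928
Net migration: Band 4 − 230 → 13977
Population now: 0–14=2944, 15–29=2037, 30–44=15101, 45–59=13977, 60–74=6928
After projecting period 3:
Births: 2037 × 0.077 = 157, 15101 × 0.119 = 1797 → 1954
Band 2: 2944 × 0.963 = 2835
Band 3: 2037 × 0.974 = 1984
Band 4: 15101 × 0.966 = 14588
Band 5: 13977 × 0.924 = 12915
Net migration: Band 4 − 230 → 14358
Population now: 0–14=1954, 15–29=2835, 30–44=1984, 45–59=14358, 60–74=12915
Total after period 3: 1954 + 2835 + 1984 + 14358 + 12915 = 34046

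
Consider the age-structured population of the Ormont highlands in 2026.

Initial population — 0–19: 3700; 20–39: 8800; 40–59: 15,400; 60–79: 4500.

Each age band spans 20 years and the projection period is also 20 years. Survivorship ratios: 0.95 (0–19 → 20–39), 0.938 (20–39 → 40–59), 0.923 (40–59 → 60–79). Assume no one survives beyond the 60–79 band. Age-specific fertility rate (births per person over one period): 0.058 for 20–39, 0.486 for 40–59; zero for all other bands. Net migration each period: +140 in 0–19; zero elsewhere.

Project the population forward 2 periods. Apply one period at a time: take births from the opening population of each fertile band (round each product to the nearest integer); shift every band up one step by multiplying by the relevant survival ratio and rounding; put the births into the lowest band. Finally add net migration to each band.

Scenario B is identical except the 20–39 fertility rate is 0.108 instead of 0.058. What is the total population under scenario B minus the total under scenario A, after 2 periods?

594

Numbering the bands 1..4 from youngest to oldest:
[period 1]
Births: 8800 × 0.058 = 510  |  15400 × 0.486 = 7484 → 7994
Band 2: 3700 × 0.95 = 3515
Band 3: 8800 × 0.938 = 8254
Band 4: 15400 × 0.923 = 14214
Net migration: Band 1 + 140 → 8134
Giving 8134 / 3515 / 8254 / 14214.
[period 2]
Births: 3515 × 0.058 = 204  |  8254 × 0.486 = 4011 → 4215
Band 2: 8134 × 0.95 = 7727
Band 3: 3515 × 0.938 = 3297
Band 4: 8254 × 0.923 = 7618
Net migration: Band 1 + 140 → 4355
Giving 4355 / 7727 / 3297 / 7618.
Scenario A total after 2 periods: 22997
Scenario B projection —
[period 1]
Births: 8800 × 0.108 = 950  |  15400 × 0.486 = 7484 → 8434
Band 2: 3700 × 0.95 = 3515
Band 3: 8800 × 0.938 = 8254
Band 4: 15400 × 0.923 = 14214
Net migration: Band 1 + 140 → 8574
Giving 8574 / 3515 / 8254 / 14214.
[period 2]
Births: 3515 × 0.108 = 380  |  8254 × 0.486 = 4011 → 4391
Band 2: 8574 × 0.95 = 8145
Band 3: 3515 × 0.938 = 3297
Band 4: 8254 × 0.923 = 7618
Net migration: Band 1 + 140 → 4531
Giving 4531 / 8145 / 3297 / 7618.
Scenario B total after 2 periods: 23591
Difference B − A = 23591 − 22997 = 594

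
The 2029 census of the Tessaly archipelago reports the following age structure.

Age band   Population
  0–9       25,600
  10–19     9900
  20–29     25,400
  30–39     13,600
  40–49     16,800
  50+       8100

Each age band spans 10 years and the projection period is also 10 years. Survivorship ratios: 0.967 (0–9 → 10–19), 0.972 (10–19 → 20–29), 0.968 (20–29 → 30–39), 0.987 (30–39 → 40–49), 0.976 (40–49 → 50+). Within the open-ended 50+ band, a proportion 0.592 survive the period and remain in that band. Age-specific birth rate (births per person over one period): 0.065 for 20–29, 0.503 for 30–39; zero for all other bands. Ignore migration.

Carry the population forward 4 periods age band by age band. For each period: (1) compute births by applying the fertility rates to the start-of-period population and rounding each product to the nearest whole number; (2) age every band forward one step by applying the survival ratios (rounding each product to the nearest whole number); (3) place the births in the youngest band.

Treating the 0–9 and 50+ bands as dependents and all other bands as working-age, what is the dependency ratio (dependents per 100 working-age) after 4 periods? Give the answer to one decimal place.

90.3

Let group 1 be 0–9 through group 6 = 50+.
[period 1]
Births: 25400 × 0.065 = 1651 ; 13600 × 0.503 = 6841 ⇒ total 8492
Group 2: 25600 × 0.967 = 24755
Group 3: 9900 × 0.972 = 9623
Group 4: 25400 × 0.968 = 24587
Group 5: 13600 × 0.987 = 13423
Group 6: 16800 × 0.976 + 8100 × 0.592 = 16397 + 4795 = 21192
Population now: 0–9=8492, 10–19=24755, 20–29=9623, 30–39=24587, 40–49=13423, 50+=21192
[period 2]
Births: 9623 × 0.065 = 625 ; 24587 × 0.503 = 12367 ⇒ total 12992
Group 2: 8492 × 0.967 = 8212
Group 3: 24755 × 0.972 = 24062
Group 4: 9623 × 0.968 = 9315
Group 5: 24587 × 0.987 = 24267
Group 6: 13423 × 0.976 + 21192 × 0.592 = 13101 + 12546 = 25647
Population now: 0–9=12992, 10–19=8212, 20–29=24062, 30–39=9315, 40–49=24267, 50+=25647
[period 3]
Births: 24062 × 0.065 = 1564 ; 9315 × 0.503 = 4685 ⇒ total 6249
Group 2: 12992 × 0.967 = 12563
Group 3: 8212 × 0.972 = 7982
Group 4: 24062 × 0.968 = 23292
Group 5: 9315 × 0.987 = 9194
Group 6: 24267 × 0.976 + 25647 × 0.592 = 23685 + 15183 = 38868
Population now: 0–9=6249, 10–19=12563, 20–29=7982, 30–39=23292, 40–49=9194, 50+=38868
[period 4]
Births: 7982 × 0.065 = 519 ; 23292 × 0.503 = 11716 ⇒ total 12235
Group 2: 6249 × 0.967 = 6043
Group 3: 12563 × 0.972 = 12211
Group 4: 7982 × 0.968 = 7727
Group 5: 23292 × 0.987 = 22989
Group 6: 9194 × 0.976 + 38868 × 0.592 = 8973 + 23010 = 31983
Population now: 0–9=12235, 10–19=6043, 20–29=12211, 30–39=7727, 40–49=22989, 50+=31983
Dependents (band 0–9 + band 50+) = 12235 + 31983 = 44218; working-age = 48970; ratio = 44218/48970 × 100 = 90.3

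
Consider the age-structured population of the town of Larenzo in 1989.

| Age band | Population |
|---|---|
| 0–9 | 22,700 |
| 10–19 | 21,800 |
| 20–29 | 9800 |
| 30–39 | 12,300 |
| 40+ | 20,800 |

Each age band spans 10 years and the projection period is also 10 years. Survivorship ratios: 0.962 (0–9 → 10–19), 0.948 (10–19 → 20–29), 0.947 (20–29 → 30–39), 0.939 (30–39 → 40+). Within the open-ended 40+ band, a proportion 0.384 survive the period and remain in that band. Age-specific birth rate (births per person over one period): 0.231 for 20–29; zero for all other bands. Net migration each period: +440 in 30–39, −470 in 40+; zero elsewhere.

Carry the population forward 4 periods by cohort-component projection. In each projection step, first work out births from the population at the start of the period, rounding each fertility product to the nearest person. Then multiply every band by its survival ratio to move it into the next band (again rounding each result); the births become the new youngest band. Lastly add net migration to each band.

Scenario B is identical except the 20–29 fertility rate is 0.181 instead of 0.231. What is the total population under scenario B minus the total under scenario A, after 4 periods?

[period 1]
Births: 9800 × 0.231 = 2264
10–19: 22700 × 0.962 = 21837
20–29: 21800 × 0.948 = 20666
30–39: 9800 × 0.947 = 9281
40+: 12300 × 0.939 + 20800 × 0.384 = 11550 + 7987 = 19537
Net migration: 30–39 + 440 → 9721; 40+ − 470 → 19067
Population now: 0–9=2264, 10–19=21837, 20–29=20666, 30–39=9721, 40+=19067
[period 2]
Births: 20666 × 0.231 = 4774
10–19: 2264 × 0.962 = 2178
20–29: 21837 × 0.948 = 20701
30–39: 20666 × 0.947 = 19571
40+: 9721 × 0.939 + 19067 × 0.384 = 9128 + 7322 = 16450
Net migration: 30–39 + 440 → 20011; 40+ − 470 → 15980
Population now: 0–9=4774, 10–19=2178, 20–29=20701, 30–39=20011, 40+=15980
[period 3]
Births: 20701 × 0.231 = 4782
10–19: 4774 × 0.962 = 4593
20–29: 2178 × 0.948 = 2065
30–39: 20701 × 0.947 = 19604
40+: 20011 × 0.939 + 15980 × 0.384 = 18790 + 6136 = 24926
Net migration: 30–39 + 440 → 20044; 40+ − 470 → 24456
Population now: 0–9=4782, 10–19=4593, 20–29=2065, 30–39=20044, 40+=24456
[period 4]
Births: 2065 × 0.231 = 477
10–19: 4782 × 0.962 = 4600
20–29: 4593 × 0.948 = 4354
30–39: 2065 × 0.947 = 1956
40+: 20044 × 0.939 + 24456 × 0.384 = 18821 + 9391 = 28212
Net migration: 30–39 + 440 → 2396; 40+ − 470 → 27742
Population now: 0–9=477, 10–19=4600, 20–29=4354, 30–39=2396, 40+=27742
Scenario A total after 4 periods: 39569
Scenario B projection —
[period 1]
Births: 9800 × 0.181 = 1774
10–19: 22700 × 0.962 = 21837
20–29: 21800 × 0.948 = 20666
30–39: 9800 × 0.947 = 9281
40+: 12300 × 0.939 + 20800 × 0.384 = 11550 + 7987 = 19537
Net migration: 30–39 + 440 → 9721; 40+ − 470 → 19067
Population now: 0–9=1774, 10–19=21837, 20–29=20666, 30–39=9721, 40+=19067
[period 2]
Births: 20666 × 0.181 = 3741
10–19: 1774 × 0.962 = 1707
20–29: 21837 × 0.948 = 20701
30–39: 20666 × 0.947 = 19571
40+: 9721 × 0.939 + 19067 × 0.384 = 9128 + 7322 = 16450
Net migration: 30–39 + 440 → 20011; 40+ − 470 → 15980
Population now: 0–9=3741, 10–19=1707, 20–29=20701, 30–39=20011, 40+=15980
[period 3]
Births: 20701 × 0.181 = 3747
10–19: 3741 × 0.962 = 3599
20–29: 1707 × 0.948 = 1618
30–39: 20701 × 0.947 = 19604
40+: 20011 × 0.939 + 15980 × 0.384 = 18790 + 6136 = 24926
Net migration: 30–39 + 440 → 20044; 40+ − 470 → 24456
Population now: 0–9=3747, 10–19=3599, 20–29=1618, 30–39=20044, 40+=24456
[period 4]
Births: 1618 × 0.181 = 293
10–19: 3747 × 0.962 = 3605
20–29: 3599 × 0.948 = 3412
30–39: 1618 × 0.947 = 1532
40+: 20044 × 0.939 + 24456 × 0.384 = 18821 + 9391 = 28212
Net migration: 30–39 + 440 → 1972; 40+ − 470 → 27742
Population now: 0–9=293, 10–19=3605, 20–29=3412, 30–39=1972, 40+=27742
Scenario B total after 4 periods: 37024
Difference B − A = 37024 − 39569 = -2545

-2545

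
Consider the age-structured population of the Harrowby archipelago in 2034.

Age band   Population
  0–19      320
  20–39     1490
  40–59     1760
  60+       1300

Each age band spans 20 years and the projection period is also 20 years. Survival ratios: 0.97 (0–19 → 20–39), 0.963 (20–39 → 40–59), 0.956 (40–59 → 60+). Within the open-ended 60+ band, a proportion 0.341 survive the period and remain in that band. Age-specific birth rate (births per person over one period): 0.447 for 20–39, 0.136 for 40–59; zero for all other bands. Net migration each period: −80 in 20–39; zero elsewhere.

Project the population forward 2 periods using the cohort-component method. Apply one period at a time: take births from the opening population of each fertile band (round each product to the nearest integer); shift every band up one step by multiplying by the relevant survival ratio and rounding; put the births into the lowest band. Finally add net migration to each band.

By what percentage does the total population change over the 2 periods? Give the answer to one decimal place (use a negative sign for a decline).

-29.9

Numbering the groups 1..4 from youngest to oldest:
Period 1:
Births: 1490 × 0.447 = 666 ; 1760 × 0.136 = 239 ⇒ total 905
Group 2: 320 × 0.97 = 310
Group 3: 1490 × 0.963 = 1435
Group 4: 1760 × 0.956 + 1300 × 0.341 = 1683 + 443 = 2126
Net migration: Group 2 − 80 → 230
Giving 905 / 230 / 1435 / 2126.
Period 2:
Births: 230 × 0.447 = 103 ; 1435 × 0.136 = 195 ⇒ total 298
Group 2: 905 × 0.97 = 878
Group 3: 230 × 0.963 = 221
Group 4: 1435 × 0.956 + 2126 × 0.341 = 1372 + 725 = 2097
Net migration: Group 2 − 80 → 798
Giving 298 / 798 / 221 / 2097.
Total: 4870 → 3414; change = -1456; percentage change = -29.9%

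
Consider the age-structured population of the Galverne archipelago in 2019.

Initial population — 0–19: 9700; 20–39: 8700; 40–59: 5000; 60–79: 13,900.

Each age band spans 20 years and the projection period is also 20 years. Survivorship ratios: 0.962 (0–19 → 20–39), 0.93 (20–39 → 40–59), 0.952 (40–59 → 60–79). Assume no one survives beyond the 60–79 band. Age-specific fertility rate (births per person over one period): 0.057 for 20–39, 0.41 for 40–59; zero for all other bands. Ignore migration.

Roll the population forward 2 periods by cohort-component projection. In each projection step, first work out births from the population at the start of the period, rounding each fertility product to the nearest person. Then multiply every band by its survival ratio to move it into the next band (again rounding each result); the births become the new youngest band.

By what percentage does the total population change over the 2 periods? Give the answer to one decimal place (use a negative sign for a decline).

[period 1]
Births: 8700 × 0.057 = 496, 5000 × 0.41 = 2050 → total 2546
20–39: 9700 × 0.962 = 9331
40–59: 8700 × 0.93 = 8091
60–79: 5000 × 0.952 = 4760
→ [2546, 9331, 8091, 4760]
[period 2]
Births: 9331 × 0.057 = 532, 8091 × 0.41 = 3317 → total 3849
20–39: 2546 × 0.962 = 2449
40–59: 9331 × 0.93 = 8678
60–79: 8091 × 0.952 = 7703
→ [3849, 2449, 8678, 7703]
Total: 37300 → 22679; change = -14621; percentage change = -39.2%

-39.2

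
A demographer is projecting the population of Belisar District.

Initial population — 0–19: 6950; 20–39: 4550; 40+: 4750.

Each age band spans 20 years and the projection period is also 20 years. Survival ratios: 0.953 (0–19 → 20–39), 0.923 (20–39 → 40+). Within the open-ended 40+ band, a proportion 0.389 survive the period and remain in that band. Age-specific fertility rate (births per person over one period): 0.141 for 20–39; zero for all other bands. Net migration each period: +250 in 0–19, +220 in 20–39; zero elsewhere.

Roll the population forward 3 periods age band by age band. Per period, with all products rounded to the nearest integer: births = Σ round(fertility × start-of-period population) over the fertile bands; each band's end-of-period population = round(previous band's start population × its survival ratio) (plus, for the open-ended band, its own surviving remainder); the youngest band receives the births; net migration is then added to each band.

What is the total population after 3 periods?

— Period 1 —
Births: 4550 * 0.141 = 642
20–39: 6950 * 0.953 = 6623
40+: 4550 * 0.923 + 4750 * 0.389 = 4200 + 1848 = 6048
Net migration: 0–19 + 250 → 892; 20–39 + 220 → 6843
Giving 892 / 6843 / 6048.
— Period 2 —
Births: 6843 * 0.141 = 965
20–39: 892 * 0.953 = 850
40+: 6843 * 0.923 + 6048 * 0.389 = 6316 + 2353 = 8669
Net migration: 0–19 + 250 → 1215; 20–39 + 220 → 1070
Giving 1215 / 1070 / 8669.
— Period 3 —
Births: 1070 * 0.141 = 151
20–39: 1215 * 0.953 = 1158
40+: 1070 * 0.923 + 8669 * 0.389 = 988 + 3372 = 4360
Net migration: 0–19 + 250 → 401; 20–39 + 220 → 1378
Giving 401 / 1378 / 4360.
Total after period 3: 401 + 1378 + 4360 = 6139

6139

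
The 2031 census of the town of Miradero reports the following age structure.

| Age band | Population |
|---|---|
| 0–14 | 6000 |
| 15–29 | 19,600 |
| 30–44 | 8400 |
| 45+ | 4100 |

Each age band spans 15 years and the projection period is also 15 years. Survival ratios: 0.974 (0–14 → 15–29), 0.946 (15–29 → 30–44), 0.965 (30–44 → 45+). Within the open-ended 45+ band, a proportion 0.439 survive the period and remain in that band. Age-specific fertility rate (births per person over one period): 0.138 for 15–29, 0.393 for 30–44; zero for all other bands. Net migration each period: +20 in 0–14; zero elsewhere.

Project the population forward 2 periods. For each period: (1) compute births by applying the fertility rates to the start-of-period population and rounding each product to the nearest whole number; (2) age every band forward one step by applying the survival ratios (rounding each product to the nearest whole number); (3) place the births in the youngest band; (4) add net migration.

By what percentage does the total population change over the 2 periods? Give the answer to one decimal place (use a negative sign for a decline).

Let band 1 be 0–14 through band 4 = 45+.
After projecting period 1:
Births: 19600 × 0.138 = 2705, 8400 × 0.393 = 3301 → total 6006
Band 2: 6000 × 0.974 = 5844
Band 3: 19600 × 0.946 = 18542
Band 4: 8400 × 0.965 + 4100 × 0.439 = 8106 + 1800 = 9906
Net migration: Band 1 + 20 → 6026
Giving 6026 / 5844 / 18542 / 9906.
After projecting period 2:
Births: 5844 × 0.138 = 806, 18542 × 0.393 = 7287 → total 8093
Band 2: 6026 × 0.974 = 5869
Band 3: 5844 × 0.946 = 5528
Band 4: 18542 × 0.965 + 9906 × 0.439 = 17893 + 4349 = 22242
Net migration: Band 1 + 20 → 8113
Giving 8113 / 5869 / 5528 / 22242.
Total: 38100 → 41752; change = 3652; percentage change = 9.6%

9.6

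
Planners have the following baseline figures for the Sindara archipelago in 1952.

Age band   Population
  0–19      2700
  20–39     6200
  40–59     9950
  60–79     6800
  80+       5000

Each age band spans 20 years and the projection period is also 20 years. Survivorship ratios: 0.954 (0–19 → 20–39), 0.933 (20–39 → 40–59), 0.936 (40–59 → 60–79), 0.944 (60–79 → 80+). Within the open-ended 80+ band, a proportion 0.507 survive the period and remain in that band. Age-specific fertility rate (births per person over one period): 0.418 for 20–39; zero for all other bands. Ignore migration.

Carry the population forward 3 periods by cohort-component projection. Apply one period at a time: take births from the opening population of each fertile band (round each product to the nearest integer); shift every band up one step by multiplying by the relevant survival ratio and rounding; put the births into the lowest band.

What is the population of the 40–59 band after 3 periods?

Let band 1 be 0–19 through band 5 = 80+.
— Period 1 —
Births: 6200 * 0.418 = 2592
Band 2: 2700 * 0.954 = 2576
Band 3: 6200 * 0.933 = 5785
Band 4: 9950 * 0.936 = 9313
Band 5: 6800 * 0.944 + 5000 * 0.507 = 6419 + 2535 = 8954
→ [2592, 2576, 5785, 9313, 8954]
— Period 2 —
Births: 2576 * 0.418 = 1077
Band 2: 2592 * 0.954 = 2473
Band 3: 2576 * 0.933 = 2403
Band 4: 5785 * 0.936 = 5415
Band 5: 9313 * 0.944 + 8954 * 0.507 = 8791 + 4540 = 13331
→ [1077, 2473, 2403, 5415, 13331]
— Period 3 —
Births: 2473 * 0.418 = 1034
Band 2: 1077 * 0.954 = 1027
Band 3: 2473 * 0.933 = 2307
Band 4: 2403 * 0.936 = 2249
Band 5: 5415 * 0.944 + 13331 * 0.507 = 5112 + 6759 = 11871
→ [1034, 1027, 2307, 2249, 11871]

2307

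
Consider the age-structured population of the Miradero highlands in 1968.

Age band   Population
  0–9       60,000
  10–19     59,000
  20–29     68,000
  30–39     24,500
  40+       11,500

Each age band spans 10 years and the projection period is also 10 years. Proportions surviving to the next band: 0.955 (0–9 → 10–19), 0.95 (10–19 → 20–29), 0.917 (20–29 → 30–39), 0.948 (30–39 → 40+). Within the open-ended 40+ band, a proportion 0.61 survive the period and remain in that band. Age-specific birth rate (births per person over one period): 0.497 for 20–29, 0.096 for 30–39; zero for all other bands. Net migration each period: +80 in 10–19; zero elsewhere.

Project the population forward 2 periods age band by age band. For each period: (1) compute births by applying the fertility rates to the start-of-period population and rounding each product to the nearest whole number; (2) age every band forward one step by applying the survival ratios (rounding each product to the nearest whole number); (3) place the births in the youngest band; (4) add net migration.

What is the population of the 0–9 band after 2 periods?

— Period 1 —
Births: 68000 * 0.497 = 33796 ; 24500 * 0.096 = 2352 → total 36148
10–19: 60000 * 0.955 = 57300
20–29: 59000 * 0.95 = 56050
30–39: 68000 * 0.917 = 62356
40+: 24500 * 0.948 + 11500 * 0.61 = 23226 + 7015 = 30241
Net migration: 10–19 + 80 → 57380
End of period: [36148, 57380, 56050, 62356, 30241]
— Period 2 —
Births: 56050 * 0.497 = 27857 ; 62356 * 0.096 = 5986 → total 33843
10–19: 36148 * 0.955 = 34521
20–29: 57380 * 0.95 = 54511
30–39: 56050 * 0.917 = 51398
40+: 62356 * 0.948 + 30241 * 0.61 = 59113 + 18447 = 77560
Net migration: 10–19 + 80 → 34601
End of period: [33843, 34601, 54511, 51398, 77560]

33843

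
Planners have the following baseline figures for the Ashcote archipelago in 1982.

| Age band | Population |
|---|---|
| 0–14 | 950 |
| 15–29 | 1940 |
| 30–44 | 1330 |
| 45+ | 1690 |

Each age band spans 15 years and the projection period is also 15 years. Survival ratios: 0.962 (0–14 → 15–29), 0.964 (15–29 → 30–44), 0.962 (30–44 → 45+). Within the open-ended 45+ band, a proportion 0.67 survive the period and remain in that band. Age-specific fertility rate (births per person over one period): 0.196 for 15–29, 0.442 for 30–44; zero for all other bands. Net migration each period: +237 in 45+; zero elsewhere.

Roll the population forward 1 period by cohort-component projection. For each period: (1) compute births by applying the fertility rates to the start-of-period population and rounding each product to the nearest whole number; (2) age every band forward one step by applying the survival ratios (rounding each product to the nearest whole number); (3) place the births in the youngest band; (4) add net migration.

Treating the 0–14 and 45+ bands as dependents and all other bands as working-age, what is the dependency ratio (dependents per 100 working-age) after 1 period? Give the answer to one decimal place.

129.9

Numbering the groups 1..4 from youngest to oldest:
— Period 1 —
Births: 1940 × 0.196 = 380, 1330 × 0.442 = 588 → 968
Group 2: 950 × 0.962 = 914
Group 3: 1940 × 0.964 = 1870
Group 4: 1330 × 0.962 + 1690 × 0.67 = 1279 + 1132 = 2411
Net migration: Group 4 + 237 → 2648
Giving 968 / 914 / 1870 / 2648.
Dependents (band 0–14 + band 45+) = 968 + 2648 = 3616; working-age = 2784; ratio = 3616/2784 × 100 = 129.9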